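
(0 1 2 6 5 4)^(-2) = (0 5 2)(1 4 6)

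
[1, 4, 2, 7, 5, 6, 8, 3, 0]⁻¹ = [8, 0, 2, 7, 1, 4, 5, 3, 6]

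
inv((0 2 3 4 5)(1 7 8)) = (0 5 4 3 2)(1 8 7)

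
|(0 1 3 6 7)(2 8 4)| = 15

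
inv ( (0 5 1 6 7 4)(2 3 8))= (0 4 7 6 1 5)(2 8 3)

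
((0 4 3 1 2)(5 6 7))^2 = (0 3 2 4 1)(5 7 6)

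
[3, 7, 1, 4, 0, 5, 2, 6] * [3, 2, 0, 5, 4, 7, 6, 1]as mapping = [0→5, 1→1, 2→2, 3→4, 4→3, 5→7, 6→0, 7→6]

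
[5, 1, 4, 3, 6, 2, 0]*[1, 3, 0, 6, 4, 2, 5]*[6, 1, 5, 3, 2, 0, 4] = [5, 3, 2, 4, 0, 6, 1]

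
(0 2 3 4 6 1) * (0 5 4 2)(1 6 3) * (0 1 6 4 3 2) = (0 1 5 3)(2 6 4)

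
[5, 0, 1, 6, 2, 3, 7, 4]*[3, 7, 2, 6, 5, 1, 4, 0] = [1, 3, 7, 4, 2, 6, 0, 5]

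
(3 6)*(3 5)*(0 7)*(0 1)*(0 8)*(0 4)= (0 7 1 8 4)(3 6 5)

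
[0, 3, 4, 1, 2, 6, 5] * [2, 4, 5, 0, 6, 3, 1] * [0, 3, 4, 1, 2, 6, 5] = [4, 0, 5, 2, 6, 3, 1]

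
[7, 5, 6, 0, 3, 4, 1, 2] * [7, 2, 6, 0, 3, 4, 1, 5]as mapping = [0→5, 1→4, 2→1, 3→7, 4→0, 5→3, 6→2, 7→6]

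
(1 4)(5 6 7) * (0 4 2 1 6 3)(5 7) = (0 4 6 5 3)(1 2)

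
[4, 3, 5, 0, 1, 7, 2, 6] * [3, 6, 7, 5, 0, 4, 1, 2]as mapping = [0→0, 1→5, 2→4, 3→3, 4→6, 5→2, 6→7, 7→1]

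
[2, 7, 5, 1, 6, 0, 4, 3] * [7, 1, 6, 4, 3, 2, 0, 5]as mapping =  [0→6, 1→5, 2→2, 3→1, 4→0, 5→7, 6→3, 7→4]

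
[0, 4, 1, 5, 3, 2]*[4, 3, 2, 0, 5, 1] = [4, 5, 3, 1, 0, 2]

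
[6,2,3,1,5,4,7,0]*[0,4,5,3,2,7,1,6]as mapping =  [0→1,1→5,2→3,3→4,4→7,5→2,6→6,7→0]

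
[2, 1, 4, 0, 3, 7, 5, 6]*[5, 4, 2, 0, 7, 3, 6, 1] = [2, 4, 7, 5, 0, 1, 3, 6]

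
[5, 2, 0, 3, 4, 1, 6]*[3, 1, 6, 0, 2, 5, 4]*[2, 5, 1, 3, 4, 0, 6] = [0, 6, 3, 2, 1, 5, 4]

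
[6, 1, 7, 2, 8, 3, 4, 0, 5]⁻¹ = [7, 1, 3, 5, 6, 8, 0, 2, 4]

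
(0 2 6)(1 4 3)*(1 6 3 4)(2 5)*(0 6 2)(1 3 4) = (0 5)(1 3 2 4)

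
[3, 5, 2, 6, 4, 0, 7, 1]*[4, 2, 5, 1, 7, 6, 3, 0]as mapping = [0→1, 1→6, 2→5, 3→3, 4→7, 5→4, 6→0, 7→2]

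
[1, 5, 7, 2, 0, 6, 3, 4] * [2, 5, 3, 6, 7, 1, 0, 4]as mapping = [0→5, 1→1, 2→4, 3→3, 4→2, 5→0, 6→6, 7→7]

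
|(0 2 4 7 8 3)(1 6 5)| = 6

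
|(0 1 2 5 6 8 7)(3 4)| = 14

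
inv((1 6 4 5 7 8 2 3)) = (1 3 2 8 7 5 4 6)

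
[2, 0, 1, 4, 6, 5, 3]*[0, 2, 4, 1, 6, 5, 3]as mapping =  [0→4, 1→0, 2→2, 3→6, 4→3, 5→5, 6→1]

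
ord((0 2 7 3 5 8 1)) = 7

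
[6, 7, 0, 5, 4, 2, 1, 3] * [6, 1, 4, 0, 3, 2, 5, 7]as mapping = [0→5, 1→7, 2→6, 3→2, 4→3, 5→4, 6→1, 7→0]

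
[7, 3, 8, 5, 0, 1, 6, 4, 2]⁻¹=[4, 5, 8, 1, 7, 3, 6, 0, 2]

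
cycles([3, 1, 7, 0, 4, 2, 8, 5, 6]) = (0 3)(2 7 5)(6 8)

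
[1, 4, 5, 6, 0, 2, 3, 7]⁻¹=[4, 0, 5, 6, 1, 2, 3, 7]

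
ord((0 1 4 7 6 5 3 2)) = 8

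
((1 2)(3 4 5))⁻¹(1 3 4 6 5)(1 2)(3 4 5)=(2 4 5 6 3)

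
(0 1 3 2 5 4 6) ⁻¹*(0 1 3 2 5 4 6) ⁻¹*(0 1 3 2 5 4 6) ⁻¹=(0 5 1 4 3 6 2) 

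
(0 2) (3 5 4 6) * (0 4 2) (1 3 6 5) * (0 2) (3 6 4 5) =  (0 2 5) (1 6 4 3) 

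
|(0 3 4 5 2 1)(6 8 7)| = 6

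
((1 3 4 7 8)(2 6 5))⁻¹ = (1 8 7 4 3)(2 5 6)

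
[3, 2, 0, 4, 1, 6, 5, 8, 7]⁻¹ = [2, 4, 1, 0, 3, 6, 5, 8, 7]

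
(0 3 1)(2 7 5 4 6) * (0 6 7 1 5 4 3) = (1 6 2)(3 5)(4 7)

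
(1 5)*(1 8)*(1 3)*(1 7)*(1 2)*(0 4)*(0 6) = (0 4 6)(1 5 8 3 7 2)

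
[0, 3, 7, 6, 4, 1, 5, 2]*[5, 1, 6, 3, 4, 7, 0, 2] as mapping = [0→5, 1→3, 2→2, 3→0, 4→4, 5→1, 6→7, 7→6] 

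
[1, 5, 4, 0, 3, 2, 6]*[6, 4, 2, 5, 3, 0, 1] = [4, 0, 3, 6, 5, 2, 1]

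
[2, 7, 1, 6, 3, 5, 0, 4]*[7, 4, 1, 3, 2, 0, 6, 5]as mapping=[0→1, 1→5, 2→4, 3→6, 4→3, 5→0, 6→7, 7→2]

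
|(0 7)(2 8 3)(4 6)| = 6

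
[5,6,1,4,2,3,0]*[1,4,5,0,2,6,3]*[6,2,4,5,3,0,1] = [1,5,3,4,0,6,2]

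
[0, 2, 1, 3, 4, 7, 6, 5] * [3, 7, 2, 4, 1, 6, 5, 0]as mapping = [0→3, 1→2, 2→7, 3→4, 4→1, 5→0, 6→5, 7→6]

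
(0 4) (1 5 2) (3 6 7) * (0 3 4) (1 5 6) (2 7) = (1 6 2 5 7 4 3) 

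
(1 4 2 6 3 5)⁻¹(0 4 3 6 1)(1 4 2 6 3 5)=(0 2 5 3 4)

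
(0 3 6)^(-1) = (0 6 3)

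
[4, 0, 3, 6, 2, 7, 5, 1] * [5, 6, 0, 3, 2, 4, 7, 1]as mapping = [0→2, 1→5, 2→3, 3→7, 4→0, 5→1, 6→4, 7→6]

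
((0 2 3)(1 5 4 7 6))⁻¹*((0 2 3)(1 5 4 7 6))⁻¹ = (0 2 3)(1 7 5 6 4)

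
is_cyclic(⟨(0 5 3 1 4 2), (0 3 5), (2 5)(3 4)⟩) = no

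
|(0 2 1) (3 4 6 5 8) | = 15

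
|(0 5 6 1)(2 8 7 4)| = 4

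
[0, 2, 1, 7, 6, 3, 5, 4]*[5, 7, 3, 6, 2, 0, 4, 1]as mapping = [0→5, 1→3, 2→7, 3→1, 4→4, 5→6, 6→0, 7→2]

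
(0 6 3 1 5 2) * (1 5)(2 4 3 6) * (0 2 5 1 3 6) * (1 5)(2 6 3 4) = (0 1 4 3 5 2 6)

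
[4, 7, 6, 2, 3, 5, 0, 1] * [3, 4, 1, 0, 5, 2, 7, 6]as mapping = [0→5, 1→6, 2→7, 3→1, 4→0, 5→2, 6→3, 7→4]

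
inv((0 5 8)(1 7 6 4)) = (0 8 5)(1 4 6 7)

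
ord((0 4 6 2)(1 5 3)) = 12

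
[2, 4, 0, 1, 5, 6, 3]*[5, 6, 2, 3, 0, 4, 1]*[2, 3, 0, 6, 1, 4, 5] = [0, 2, 4, 5, 1, 3, 6]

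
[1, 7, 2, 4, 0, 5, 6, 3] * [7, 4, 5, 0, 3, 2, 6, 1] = [4, 1, 5, 3, 7, 2, 6, 0] 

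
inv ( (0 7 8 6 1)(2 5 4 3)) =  (0 1 6 8 7)(2 3 4 5)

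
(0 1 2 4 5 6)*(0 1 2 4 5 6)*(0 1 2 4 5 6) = (0 4)(1 5)(2 6)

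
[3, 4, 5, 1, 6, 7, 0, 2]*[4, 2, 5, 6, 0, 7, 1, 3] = [6, 0, 7, 2, 1, 3, 4, 5]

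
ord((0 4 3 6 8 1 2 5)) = 8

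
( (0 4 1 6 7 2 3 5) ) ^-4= (0 7) (1 3) (2 4) (5 6) 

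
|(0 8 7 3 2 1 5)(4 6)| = 14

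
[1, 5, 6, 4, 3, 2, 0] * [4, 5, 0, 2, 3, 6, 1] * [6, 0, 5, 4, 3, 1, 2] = [1, 2, 0, 4, 5, 6, 3]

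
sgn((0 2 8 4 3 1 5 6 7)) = 1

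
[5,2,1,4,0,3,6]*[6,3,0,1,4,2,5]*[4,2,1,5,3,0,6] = [1,4,5,3,6,2,0]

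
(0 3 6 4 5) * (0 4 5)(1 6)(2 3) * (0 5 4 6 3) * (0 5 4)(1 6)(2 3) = (0 3 6)(1 2 5)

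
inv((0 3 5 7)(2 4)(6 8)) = (0 7 5 3)(2 4)(6 8)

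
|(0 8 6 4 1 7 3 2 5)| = 9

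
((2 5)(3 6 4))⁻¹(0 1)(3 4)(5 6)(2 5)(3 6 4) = (0 1)(2 4)(3 6)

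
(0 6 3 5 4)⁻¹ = (0 4 5 3 6)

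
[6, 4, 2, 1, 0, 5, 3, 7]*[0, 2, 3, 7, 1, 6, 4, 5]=[4, 1, 3, 2, 0, 6, 7, 5]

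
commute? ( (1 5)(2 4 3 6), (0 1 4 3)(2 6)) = no: (1 5)(2 4 3 6) * (0 1 4 3)(2 6) = (0 1 5 4)(2 3), (0 1 4 3)(2 6) * (1 5)(2 4 3 6) = (0 5 1 3)(4 6)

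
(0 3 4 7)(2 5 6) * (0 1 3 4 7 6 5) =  (0 4 6 2)(1 3 7)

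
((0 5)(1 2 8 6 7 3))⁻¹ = (0 5)(1 3 7 6 8 2)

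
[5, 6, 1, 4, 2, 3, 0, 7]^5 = [1, 4, 3, 0, 5, 6, 2, 7]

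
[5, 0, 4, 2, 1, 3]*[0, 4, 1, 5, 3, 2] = [2, 0, 3, 1, 4, 5]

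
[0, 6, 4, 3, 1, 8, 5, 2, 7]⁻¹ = [0, 4, 7, 3, 2, 6, 1, 8, 5]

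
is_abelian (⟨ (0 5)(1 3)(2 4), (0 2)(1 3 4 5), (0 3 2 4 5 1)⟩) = no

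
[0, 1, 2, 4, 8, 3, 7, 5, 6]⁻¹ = [0, 1, 2, 5, 3, 7, 8, 6, 4]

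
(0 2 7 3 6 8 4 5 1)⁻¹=(0 1 5 4 8 6 3 7 2)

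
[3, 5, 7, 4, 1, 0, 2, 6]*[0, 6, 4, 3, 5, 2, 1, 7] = [3, 2, 7, 5, 6, 0, 4, 1] 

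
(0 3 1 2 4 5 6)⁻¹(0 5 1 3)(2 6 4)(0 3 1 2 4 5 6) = (0 5 4)(1 3 6 2)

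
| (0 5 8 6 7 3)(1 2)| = 6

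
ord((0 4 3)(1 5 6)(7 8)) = 6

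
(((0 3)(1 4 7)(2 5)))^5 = (0 3)(1 7 4)(2 5)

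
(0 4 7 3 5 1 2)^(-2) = (0 1 3 4 2 5 7)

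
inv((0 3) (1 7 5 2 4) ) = (0 3) (1 4 2 5 7) 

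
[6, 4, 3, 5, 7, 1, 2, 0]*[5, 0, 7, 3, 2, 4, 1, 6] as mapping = [0→1, 1→2, 2→3, 3→4, 4→6, 5→0, 6→7, 7→5] 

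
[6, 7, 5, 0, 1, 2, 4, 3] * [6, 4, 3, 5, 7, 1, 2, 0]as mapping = [0→2, 1→0, 2→1, 3→6, 4→4, 5→3, 6→7, 7→5]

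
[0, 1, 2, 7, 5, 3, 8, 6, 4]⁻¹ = [0, 1, 2, 5, 8, 4, 7, 3, 6]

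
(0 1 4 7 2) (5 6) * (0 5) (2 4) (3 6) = (0 1 2 5 3 6) (4 7) 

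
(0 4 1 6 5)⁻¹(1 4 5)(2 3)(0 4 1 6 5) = (0 6 1)(2 3)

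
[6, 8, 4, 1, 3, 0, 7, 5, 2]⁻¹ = [5, 3, 8, 4, 2, 7, 0, 6, 1]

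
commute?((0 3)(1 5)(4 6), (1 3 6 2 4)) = no:(0 3)(1 5)(4 6)*(1 3 6 2 4) = (0 6 1 5 3)(2 4), (1 3 6 2 4)*(0 3)(1 5)(4 6) = (0 3 4 5 1)(2 6)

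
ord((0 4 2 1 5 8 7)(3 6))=14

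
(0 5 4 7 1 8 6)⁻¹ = (0 6 8 1 7 4 5)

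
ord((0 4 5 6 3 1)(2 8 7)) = 6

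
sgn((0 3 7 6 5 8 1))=1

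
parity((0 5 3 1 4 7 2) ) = even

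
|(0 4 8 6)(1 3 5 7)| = 4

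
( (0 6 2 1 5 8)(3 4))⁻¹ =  (0 8 5 1 2 6)(3 4)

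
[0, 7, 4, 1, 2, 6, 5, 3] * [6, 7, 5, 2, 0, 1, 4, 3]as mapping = [0→6, 1→3, 2→0, 3→7, 4→5, 5→4, 6→1, 7→2]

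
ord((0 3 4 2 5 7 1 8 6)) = 9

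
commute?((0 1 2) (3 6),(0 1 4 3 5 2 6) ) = no:(0 1 2) (3 6)*(0 1 4 3 5 2 6) = (0 4 3) (1 6 5 2),(0 1 4 3 5 2 6)*(0 1 2) (3 6) = (0 2 3 5) (1 4 6) 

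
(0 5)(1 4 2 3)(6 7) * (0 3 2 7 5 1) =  (0 1 4 7 6 5 3)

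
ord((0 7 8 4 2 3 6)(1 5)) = 14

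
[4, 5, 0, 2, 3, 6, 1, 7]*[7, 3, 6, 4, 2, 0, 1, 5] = [2, 0, 7, 6, 4, 1, 3, 5]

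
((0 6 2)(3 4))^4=(0 6 2)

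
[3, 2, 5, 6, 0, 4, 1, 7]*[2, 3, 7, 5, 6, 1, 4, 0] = [5, 7, 1, 4, 2, 6, 3, 0]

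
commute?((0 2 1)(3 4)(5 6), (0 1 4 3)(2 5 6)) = no:(0 2 1)(3 4)(5 6) * (0 1 4 3)(2 5 6) = (0 5 2 4), (0 1 4 3)(2 5 6) * (0 2 1)(3 4)(5 6) = (1 3 2 6)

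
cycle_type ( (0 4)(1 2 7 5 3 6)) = 2.6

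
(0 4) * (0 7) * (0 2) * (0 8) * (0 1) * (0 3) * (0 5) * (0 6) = (0 4 7 2 8 1 3 5 6)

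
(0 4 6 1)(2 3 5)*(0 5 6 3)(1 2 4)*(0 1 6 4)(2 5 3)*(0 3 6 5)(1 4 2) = (0 5 3 2 4 1 6)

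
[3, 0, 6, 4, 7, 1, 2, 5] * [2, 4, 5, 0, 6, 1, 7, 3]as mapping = [0→0, 1→2, 2→7, 3→6, 4→3, 5→4, 6→5, 7→1]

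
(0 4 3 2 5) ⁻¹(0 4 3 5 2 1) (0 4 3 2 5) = (0 5 1 4 3 2) 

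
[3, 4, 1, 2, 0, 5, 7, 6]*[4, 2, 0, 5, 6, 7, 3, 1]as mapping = [0→5, 1→6, 2→2, 3→0, 4→4, 5→7, 6→1, 7→3]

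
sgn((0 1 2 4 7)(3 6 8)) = 1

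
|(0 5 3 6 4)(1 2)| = 10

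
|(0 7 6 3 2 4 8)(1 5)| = 14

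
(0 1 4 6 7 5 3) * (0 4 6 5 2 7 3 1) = (1 6 3 4 5)(2 7)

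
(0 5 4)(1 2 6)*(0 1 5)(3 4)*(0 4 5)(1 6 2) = (0 4 6)(3 5)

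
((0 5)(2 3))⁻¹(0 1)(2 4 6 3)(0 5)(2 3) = (1 5)(2 3 4 6)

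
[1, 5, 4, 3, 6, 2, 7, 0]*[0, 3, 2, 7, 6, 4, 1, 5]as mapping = [0→3, 1→4, 2→6, 3→7, 4→1, 5→2, 6→5, 7→0]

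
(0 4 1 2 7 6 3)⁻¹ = (0 3 6 7 2 1 4)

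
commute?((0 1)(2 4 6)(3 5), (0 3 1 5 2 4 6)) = no:(0 1)(2 4 6)(3 5) * (0 3 1 5 2 4 6) = (0 5 1 3 2 6 4), (0 3 1 5 2 4 6) * (0 1)(2 4 6)(3 5) = (0 5 4 2 6 1 3)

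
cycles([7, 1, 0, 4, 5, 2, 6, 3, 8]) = (0 7 3 4 5 2)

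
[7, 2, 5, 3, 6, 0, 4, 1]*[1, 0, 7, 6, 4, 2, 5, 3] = [3, 7, 2, 6, 5, 1, 4, 0]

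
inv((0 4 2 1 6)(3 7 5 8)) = (0 6 1 2 4)(3 8 5 7)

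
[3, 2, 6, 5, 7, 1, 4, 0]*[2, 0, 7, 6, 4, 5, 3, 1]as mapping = [0→6, 1→7, 2→3, 3→5, 4→1, 5→0, 6→4, 7→2]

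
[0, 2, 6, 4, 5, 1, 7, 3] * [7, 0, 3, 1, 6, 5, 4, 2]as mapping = [0→7, 1→3, 2→4, 3→6, 4→5, 5→0, 6→2, 7→1]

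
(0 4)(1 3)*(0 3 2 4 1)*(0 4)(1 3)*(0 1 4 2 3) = (1 3 2)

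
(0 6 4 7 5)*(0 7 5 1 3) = (0 6 4 5 7 1 3)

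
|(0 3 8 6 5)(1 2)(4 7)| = 10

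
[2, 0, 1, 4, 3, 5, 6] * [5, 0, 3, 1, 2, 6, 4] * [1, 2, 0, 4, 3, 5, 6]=[4, 5, 1, 0, 2, 6, 3]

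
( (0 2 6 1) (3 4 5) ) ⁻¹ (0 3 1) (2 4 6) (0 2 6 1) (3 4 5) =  (0 2 4) (1 6 5) 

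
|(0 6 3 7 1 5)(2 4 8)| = 6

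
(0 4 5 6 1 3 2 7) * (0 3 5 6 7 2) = (0 4 6 1 5 7 3)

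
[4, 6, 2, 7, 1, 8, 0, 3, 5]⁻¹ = [6, 4, 2, 7, 0, 8, 1, 3, 5]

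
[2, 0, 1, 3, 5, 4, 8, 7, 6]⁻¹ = [1, 2, 0, 3, 5, 4, 8, 7, 6]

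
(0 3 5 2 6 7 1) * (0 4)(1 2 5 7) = (0 3 7 2 6 1 4)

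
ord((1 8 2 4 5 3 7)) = 7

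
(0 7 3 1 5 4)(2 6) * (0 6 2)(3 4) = (0 7 4 6)(1 5 3)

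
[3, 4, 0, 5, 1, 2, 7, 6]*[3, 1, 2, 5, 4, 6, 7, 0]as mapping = [0→5, 1→4, 2→3, 3→6, 4→1, 5→2, 6→0, 7→7]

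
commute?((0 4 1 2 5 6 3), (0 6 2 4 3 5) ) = no:(0 4 1 2 5 6 3)*(0 6 2 4 3 5) = (0 3 6 5 2) (1 4), (0 6 2 4 3 5)*(0 4 1 2 5 6 3) = (0 3 6 5 4) (1 2) 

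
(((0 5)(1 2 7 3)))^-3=(0 5)(1 2 7 3)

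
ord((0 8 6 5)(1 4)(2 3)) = 4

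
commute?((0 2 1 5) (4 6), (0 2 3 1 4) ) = no:(0 2 1 5) (4 6)*(0 2 3 1 4) = (0 3 1 5 2 4 6), (0 2 3 1 4)*(0 2 1 5) (4 6) = (0 1 6 4 2 3 5) 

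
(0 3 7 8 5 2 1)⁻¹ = (0 1 2 5 8 7 3)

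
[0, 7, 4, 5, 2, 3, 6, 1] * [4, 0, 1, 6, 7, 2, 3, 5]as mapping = [0→4, 1→5, 2→7, 3→2, 4→1, 5→6, 6→3, 7→0]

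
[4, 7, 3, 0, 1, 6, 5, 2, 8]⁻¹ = [3, 4, 7, 2, 0, 6, 5, 1, 8]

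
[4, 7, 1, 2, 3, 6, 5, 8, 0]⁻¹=[8, 2, 3, 4, 0, 6, 5, 1, 7]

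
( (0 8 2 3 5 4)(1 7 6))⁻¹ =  (0 4 5 3 2 8)(1 6 7)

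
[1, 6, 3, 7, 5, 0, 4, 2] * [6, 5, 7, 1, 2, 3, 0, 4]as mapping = [0→5, 1→0, 2→1, 3→4, 4→3, 5→6, 6→2, 7→7]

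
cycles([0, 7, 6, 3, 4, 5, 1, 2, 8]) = (1 7 2 6)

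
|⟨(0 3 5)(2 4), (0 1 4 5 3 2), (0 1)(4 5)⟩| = 720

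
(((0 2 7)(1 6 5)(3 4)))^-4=(0 7 2)(1 5 6)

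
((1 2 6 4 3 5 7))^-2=(1 5 4 2 7 3 6)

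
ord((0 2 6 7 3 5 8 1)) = 8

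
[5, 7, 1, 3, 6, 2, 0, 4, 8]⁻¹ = [6, 2, 5, 3, 7, 0, 4, 1, 8]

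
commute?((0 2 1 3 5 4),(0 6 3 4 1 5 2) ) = no:(0 2 1 3 5 4)*(0 6 3 4 1 5 2) = (1 4 6 3 2 5),(0 6 3 4 1 5 2)*(0 2 1 3 5 4) = (0 6 5 1 4 3) 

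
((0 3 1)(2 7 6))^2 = (0 1 3)(2 6 7)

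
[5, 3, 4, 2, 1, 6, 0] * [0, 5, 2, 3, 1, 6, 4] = [6, 3, 1, 2, 5, 4, 0]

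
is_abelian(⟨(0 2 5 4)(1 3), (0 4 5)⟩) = no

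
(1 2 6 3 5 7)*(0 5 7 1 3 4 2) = (0 5 1)(2 6 4)(3 7)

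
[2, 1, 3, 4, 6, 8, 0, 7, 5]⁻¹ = [6, 1, 0, 2, 3, 8, 4, 7, 5]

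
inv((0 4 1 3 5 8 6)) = (0 6 8 5 3 1 4)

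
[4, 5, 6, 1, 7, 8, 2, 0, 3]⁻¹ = [7, 3, 6, 8, 0, 1, 2, 4, 5]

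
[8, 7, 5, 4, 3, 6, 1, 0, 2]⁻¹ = [7, 6, 8, 4, 3, 2, 5, 1, 0]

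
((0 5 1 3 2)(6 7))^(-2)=(0 3 5 2 1)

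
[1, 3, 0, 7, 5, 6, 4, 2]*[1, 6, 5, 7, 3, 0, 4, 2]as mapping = [0→6, 1→7, 2→1, 3→2, 4→0, 5→4, 6→3, 7→5]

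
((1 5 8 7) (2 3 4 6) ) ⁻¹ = (1 7 8 5) (2 6 4 3) 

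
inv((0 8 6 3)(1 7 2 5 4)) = (0 3 6 8)(1 4 5 2 7)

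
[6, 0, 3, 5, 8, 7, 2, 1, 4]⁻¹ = [1, 7, 6, 2, 8, 3, 0, 5, 4]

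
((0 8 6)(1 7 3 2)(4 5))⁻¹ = (0 6 8)(1 2 3 7)(4 5)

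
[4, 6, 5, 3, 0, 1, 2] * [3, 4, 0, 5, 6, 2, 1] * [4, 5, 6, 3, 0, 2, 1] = [1, 5, 6, 2, 3, 0, 4]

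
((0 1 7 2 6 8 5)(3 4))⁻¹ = (0 5 8 6 2 7 1)(3 4)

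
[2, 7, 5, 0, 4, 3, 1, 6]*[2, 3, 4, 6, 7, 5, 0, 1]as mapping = [0→4, 1→1, 2→5, 3→2, 4→7, 5→6, 6→3, 7→0]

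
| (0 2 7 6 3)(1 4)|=10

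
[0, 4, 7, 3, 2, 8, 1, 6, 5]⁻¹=[0, 6, 4, 3, 1, 8, 7, 2, 5]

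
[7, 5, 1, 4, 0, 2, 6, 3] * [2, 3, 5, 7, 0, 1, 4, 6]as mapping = [0→6, 1→1, 2→3, 3→0, 4→2, 5→5, 6→4, 7→7]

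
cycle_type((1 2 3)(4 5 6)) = 3^2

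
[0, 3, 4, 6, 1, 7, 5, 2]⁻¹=[0, 4, 7, 1, 2, 6, 3, 5]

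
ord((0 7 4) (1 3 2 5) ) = 12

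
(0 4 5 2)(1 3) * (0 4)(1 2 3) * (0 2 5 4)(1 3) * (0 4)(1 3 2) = (0 1 2 4)(3 5)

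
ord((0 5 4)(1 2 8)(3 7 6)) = 3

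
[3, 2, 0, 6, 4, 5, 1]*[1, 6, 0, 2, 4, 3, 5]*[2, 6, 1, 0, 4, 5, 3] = [1, 2, 6, 5, 4, 0, 3]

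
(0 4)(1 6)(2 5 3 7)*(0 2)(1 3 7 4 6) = (0 6 3 4 2 5 7)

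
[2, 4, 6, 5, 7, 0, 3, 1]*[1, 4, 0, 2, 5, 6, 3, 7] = [0, 5, 3, 6, 7, 1, 2, 4]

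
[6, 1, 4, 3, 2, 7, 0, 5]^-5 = [6, 1, 4, 3, 2, 7, 0, 5]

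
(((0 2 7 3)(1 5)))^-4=()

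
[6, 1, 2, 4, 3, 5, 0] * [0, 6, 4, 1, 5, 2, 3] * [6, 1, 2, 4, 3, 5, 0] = [4, 0, 3, 5, 1, 2, 6]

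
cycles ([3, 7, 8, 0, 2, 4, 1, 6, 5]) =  (0 3)(1 7 6)(2 8 5 4)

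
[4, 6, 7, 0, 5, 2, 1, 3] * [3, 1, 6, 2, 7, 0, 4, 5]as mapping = [0→7, 1→4, 2→5, 3→3, 4→0, 5→6, 6→1, 7→2]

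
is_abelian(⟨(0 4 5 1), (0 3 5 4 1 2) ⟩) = no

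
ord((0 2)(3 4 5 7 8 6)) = 6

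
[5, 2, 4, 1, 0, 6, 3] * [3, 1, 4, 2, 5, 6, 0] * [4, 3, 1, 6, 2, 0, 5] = [5, 2, 0, 3, 6, 4, 1]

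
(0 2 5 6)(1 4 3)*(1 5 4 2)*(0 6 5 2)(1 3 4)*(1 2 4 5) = (0 3 4 5 1)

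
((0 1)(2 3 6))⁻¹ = (0 1)(2 6 3)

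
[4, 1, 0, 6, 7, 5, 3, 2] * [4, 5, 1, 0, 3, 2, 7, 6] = [3, 5, 4, 7, 6, 2, 0, 1]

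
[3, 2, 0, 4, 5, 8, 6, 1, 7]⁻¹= [2, 7, 1, 0, 3, 4, 6, 8, 5]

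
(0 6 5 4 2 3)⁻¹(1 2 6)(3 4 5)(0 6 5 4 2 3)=(0 2 4)(1 3 5)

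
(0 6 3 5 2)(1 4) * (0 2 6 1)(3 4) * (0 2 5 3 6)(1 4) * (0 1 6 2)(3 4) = (0 3 4)(1 2 5)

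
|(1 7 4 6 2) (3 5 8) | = 15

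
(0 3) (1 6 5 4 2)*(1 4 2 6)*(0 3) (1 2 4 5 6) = (1 2 5 4) 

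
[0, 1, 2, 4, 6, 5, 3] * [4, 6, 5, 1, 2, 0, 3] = [4, 6, 5, 2, 3, 0, 1]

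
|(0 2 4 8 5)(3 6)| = 10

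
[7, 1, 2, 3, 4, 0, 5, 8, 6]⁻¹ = [5, 1, 2, 3, 4, 6, 8, 0, 7]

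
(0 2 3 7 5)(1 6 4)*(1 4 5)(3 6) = (0 2 6 5)(1 3 7)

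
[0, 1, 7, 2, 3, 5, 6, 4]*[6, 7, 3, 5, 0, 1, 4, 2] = [6, 7, 2, 3, 5, 1, 4, 0]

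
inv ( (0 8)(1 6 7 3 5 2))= (0 8)(1 2 5 3 7 6)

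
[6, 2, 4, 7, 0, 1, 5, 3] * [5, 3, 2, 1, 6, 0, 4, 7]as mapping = [0→4, 1→2, 2→6, 3→7, 4→5, 5→3, 6→0, 7→1]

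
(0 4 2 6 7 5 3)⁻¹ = (0 3 5 7 6 2 4)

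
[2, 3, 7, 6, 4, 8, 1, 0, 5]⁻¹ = [7, 6, 0, 1, 4, 8, 3, 2, 5]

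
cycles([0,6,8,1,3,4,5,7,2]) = (1 6 5 4 3) (2 8) 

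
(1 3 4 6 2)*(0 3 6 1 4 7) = (0 3 7)(1 6 2 4)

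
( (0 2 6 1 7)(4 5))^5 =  (4 5)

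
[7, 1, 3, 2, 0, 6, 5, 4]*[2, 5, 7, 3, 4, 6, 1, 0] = [0, 5, 3, 7, 2, 1, 6, 4]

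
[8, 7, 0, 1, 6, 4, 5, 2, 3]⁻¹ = [2, 3, 7, 8, 5, 6, 4, 1, 0]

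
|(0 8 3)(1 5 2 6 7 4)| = 6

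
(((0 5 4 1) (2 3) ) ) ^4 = () 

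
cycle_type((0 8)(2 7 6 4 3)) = 2.5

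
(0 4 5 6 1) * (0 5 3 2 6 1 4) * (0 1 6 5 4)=(0 1 4 3 2 5 6)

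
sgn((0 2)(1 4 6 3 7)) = -1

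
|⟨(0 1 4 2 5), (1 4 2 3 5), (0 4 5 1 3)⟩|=360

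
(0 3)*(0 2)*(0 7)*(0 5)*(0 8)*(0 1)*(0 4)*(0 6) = (0 3 2 7 5 8 1 4 6) 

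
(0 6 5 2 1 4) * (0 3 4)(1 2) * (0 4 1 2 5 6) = (1 4 3)(2 5)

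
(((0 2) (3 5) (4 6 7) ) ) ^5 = (0 2) (3 5) (4 7 6) 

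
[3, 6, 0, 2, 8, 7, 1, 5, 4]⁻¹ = [2, 6, 3, 0, 8, 7, 1, 5, 4]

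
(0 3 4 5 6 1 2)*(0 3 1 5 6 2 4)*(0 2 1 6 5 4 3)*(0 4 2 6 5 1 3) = (0 5 3 6 2 4 1)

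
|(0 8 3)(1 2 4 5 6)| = 15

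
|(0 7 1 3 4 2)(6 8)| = 6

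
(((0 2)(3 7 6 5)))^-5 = (0 2)(3 5 6 7)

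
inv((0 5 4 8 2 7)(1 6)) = (0 7 2 8 4 5)(1 6)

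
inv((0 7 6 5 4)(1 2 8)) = (0 4 5 6 7)(1 8 2)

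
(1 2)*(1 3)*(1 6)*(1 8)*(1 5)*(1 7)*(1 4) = (1 2 3 6 8 5 7 4)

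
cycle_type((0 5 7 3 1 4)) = 6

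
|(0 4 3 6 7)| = 5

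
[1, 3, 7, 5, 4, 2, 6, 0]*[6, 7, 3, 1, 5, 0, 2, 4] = [7, 1, 4, 0, 5, 3, 2, 6]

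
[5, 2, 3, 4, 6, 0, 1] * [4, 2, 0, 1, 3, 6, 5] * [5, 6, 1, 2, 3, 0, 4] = [4, 5, 6, 2, 0, 3, 1]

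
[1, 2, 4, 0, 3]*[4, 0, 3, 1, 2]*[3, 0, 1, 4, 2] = [3, 4, 1, 2, 0]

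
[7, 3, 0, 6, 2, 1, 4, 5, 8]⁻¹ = [2, 5, 4, 1, 6, 7, 3, 0, 8]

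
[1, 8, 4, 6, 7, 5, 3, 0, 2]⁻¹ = [7, 0, 8, 6, 2, 5, 3, 4, 1]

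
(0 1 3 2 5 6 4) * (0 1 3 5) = (0 3 2)(1 5 6 4)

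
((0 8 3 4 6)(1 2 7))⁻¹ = (0 6 4 3 8)(1 7 2)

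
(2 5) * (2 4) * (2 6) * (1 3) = (1 3)(2 5 4 6)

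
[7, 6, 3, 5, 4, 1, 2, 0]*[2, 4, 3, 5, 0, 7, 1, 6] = [6, 1, 5, 7, 0, 4, 3, 2]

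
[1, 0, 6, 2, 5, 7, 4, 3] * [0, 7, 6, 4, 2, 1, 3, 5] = [7, 0, 3, 6, 1, 5, 2, 4]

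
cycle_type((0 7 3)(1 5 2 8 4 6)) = 3.6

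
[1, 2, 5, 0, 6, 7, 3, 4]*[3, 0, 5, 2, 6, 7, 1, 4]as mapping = [0→0, 1→5, 2→7, 3→3, 4→1, 5→4, 6→2, 7→6]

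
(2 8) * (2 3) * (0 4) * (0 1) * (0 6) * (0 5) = (0 4 1 6 5)(2 8 3)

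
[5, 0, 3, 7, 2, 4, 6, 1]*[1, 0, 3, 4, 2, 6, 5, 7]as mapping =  [0→6, 1→1, 2→4, 3→7, 4→3, 5→2, 6→5, 7→0]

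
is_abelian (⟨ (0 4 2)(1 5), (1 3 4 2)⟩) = no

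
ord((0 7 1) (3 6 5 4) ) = 12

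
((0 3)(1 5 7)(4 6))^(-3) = (0 3)(4 6)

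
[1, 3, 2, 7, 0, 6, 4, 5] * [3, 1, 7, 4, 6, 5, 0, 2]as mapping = [0→1, 1→4, 2→7, 3→2, 4→3, 5→0, 6→6, 7→5]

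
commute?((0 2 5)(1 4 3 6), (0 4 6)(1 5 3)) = no:(0 2 5)(1 4 3 6)*(0 4 6)(1 5 3) = (0 2 3)(1 6 5 4), (0 4 6)(1 5 3)*(0 2 5)(1 4 3 6) = (0 3 4 1)(2 5 6)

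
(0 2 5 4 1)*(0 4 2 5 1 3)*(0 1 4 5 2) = (0 2 4 3 1 5)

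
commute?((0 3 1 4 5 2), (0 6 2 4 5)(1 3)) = no:(0 3 1 4 5 2) * (0 6 2 4 5)(1 3) = (0 1 5 4)(2 6), (0 6 2 4 5)(1 3) * (0 3 1 4 5 2) = (0 6)(2 5 3 4)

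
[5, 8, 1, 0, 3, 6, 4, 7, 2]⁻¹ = [3, 2, 8, 4, 6, 0, 5, 7, 1]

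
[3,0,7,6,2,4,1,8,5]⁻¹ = [1,6,4,0,5,8,3,2,7]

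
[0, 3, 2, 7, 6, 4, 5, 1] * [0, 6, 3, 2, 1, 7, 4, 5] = [0, 2, 3, 5, 4, 1, 7, 6] 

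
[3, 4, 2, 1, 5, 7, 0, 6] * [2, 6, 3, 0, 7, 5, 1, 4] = [0, 7, 3, 6, 5, 4, 2, 1]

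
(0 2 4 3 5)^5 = ()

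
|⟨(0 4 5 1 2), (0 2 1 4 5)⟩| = 60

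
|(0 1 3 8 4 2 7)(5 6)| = 14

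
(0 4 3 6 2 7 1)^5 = (0 7 6 4 1 2 3)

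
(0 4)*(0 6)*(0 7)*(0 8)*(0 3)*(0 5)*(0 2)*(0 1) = (0 4 6 7 8 3 5 2 1)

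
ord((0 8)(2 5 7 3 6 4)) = 6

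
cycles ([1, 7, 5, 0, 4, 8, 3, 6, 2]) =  (0 1 7 6 3)(2 5 8)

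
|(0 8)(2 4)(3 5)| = 2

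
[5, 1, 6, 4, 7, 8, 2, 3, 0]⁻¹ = [8, 1, 6, 7, 3, 0, 2, 4, 5]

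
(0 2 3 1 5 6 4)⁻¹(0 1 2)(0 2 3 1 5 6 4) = (2 5 3)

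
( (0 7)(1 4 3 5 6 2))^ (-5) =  (0 7)(1 4 3 5 6 2)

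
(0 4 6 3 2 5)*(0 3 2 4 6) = (0 6 2 5 3 4)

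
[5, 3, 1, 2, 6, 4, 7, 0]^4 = [7, 3, 1, 2, 5, 0, 4, 6]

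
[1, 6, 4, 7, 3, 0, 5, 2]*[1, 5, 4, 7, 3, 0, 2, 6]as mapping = [0→5, 1→2, 2→3, 3→6, 4→7, 5→1, 6→0, 7→4]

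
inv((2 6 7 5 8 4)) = (2 4 8 5 7 6)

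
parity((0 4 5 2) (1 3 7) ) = odd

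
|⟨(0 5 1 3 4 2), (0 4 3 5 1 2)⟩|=120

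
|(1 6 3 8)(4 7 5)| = 12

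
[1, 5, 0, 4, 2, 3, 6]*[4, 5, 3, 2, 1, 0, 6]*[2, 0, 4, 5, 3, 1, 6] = [1, 2, 3, 0, 5, 4, 6]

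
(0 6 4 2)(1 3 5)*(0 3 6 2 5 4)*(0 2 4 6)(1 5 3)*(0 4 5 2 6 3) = (0 5 2 1 4)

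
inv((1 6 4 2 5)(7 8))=(1 5 2 4 6)(7 8)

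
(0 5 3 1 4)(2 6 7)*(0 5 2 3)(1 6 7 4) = (0 2 7 3 6 4 5)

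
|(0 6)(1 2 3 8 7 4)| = 6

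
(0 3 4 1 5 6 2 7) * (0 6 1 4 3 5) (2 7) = (0 5 1) (6 7) 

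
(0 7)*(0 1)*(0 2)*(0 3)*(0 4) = (0 7 1 2 3 4)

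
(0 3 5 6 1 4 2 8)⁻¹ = (0 8 2 4 1 6 5 3)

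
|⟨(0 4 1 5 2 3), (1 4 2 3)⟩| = 120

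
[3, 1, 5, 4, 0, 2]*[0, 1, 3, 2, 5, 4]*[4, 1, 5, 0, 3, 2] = [5, 1, 3, 2, 4, 0]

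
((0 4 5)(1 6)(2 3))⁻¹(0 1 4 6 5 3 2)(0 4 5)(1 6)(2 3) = (0 2 3 4 6 5 1)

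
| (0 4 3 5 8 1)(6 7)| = 6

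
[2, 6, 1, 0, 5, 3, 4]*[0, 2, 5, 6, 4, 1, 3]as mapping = [0→5, 1→3, 2→2, 3→0, 4→1, 5→6, 6→4]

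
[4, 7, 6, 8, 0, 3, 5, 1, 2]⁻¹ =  [4, 7, 8, 5, 0, 6, 2, 1, 3]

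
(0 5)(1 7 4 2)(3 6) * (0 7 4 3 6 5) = (1 4 2)(3 5 7)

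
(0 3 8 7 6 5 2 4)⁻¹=(0 4 2 5 6 7 8 3)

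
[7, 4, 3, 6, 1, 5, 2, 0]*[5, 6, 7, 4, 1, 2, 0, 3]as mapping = [0→3, 1→1, 2→4, 3→0, 4→6, 5→2, 6→7, 7→5]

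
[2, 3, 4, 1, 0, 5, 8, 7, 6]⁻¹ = [4, 3, 0, 1, 2, 5, 8, 7, 6]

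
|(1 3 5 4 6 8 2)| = 7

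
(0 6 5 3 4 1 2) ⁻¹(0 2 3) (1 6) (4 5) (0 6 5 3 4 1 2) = (0 4 6) (1 3) (2 5) 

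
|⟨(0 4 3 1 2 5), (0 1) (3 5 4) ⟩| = 720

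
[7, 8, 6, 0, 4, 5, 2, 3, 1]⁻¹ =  [3, 8, 6, 7, 4, 5, 2, 0, 1]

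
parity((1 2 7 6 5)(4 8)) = odd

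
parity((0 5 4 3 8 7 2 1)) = odd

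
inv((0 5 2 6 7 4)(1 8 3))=(0 4 7 6 2 5)(1 3 8)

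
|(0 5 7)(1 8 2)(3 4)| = 6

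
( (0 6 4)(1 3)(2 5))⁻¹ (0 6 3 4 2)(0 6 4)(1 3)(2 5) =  (0 5 6 4 1)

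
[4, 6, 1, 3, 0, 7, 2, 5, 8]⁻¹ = [4, 2, 6, 3, 0, 7, 1, 5, 8]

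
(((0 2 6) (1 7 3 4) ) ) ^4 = (0 2 6) 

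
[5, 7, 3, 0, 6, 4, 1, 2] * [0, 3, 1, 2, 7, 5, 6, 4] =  [5, 4, 2, 0, 6, 7, 3, 1]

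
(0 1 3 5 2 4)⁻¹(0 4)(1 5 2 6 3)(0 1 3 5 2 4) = (0 1)(2 4 6 5 3)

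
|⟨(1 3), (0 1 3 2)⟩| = 24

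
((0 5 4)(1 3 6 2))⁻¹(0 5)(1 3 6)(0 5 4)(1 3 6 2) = (2 3 6)(4 5)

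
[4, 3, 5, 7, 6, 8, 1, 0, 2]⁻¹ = [7, 6, 8, 1, 0, 2, 4, 3, 5]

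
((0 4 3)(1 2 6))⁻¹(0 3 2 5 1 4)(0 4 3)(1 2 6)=(0 6 5 2 3 4)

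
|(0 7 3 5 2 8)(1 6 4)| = 6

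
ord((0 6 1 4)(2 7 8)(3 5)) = 12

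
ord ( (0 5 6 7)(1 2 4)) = 12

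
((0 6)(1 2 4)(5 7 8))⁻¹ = (0 6)(1 4 2)(5 8 7)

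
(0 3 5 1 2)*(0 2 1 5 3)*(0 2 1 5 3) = (0 2 1 5 3)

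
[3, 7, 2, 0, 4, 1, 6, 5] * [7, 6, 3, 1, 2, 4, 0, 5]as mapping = [0→1, 1→5, 2→3, 3→7, 4→2, 5→6, 6→0, 7→4]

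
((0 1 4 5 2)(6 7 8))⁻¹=(0 2 5 4 1)(6 8 7)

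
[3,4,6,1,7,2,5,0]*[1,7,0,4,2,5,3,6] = [4,2,3,7,6,0,5,1]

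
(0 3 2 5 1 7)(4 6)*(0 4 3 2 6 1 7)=(0 2 5 7 4 1)(3 6)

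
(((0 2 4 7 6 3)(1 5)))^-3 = (0 7)(1 5)(2 6)(3 4)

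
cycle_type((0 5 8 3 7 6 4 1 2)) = 9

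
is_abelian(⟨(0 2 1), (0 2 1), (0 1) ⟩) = no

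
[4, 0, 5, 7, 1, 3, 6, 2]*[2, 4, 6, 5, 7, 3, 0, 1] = [7, 2, 3, 1, 4, 5, 0, 6]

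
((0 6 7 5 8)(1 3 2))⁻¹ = (0 8 5 7 6)(1 2 3)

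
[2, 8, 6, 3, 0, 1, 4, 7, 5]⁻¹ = [4, 5, 0, 3, 6, 8, 2, 7, 1]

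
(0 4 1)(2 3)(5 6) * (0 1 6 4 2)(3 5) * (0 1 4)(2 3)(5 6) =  (0 3 1 4 5)(2 6)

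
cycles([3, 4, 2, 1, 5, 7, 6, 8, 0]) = (0 3 1 4 5 7 8)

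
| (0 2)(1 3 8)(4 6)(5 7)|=6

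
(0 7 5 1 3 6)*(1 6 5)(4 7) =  (0 4 7 1 3 5 6)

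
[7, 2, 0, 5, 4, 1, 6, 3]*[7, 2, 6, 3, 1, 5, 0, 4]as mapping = [0→4, 1→6, 2→7, 3→5, 4→1, 5→2, 6→0, 7→3]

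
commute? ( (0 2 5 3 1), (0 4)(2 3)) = no: (0 2 5 3 1) * (0 4)(2 3) = (0 3 1 4)(2 5), (0 4)(2 3) * (0 2 5 3 1) = (0 4 2 1)(3 5)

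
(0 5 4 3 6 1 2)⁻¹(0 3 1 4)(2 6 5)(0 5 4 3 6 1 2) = (0 1 4)(2 3 5 6)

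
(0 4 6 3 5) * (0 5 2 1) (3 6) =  (0 4 3 2 1) 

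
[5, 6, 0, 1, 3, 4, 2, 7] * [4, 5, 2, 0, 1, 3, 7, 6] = [3, 7, 4, 5, 0, 1, 2, 6]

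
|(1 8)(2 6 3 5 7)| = 10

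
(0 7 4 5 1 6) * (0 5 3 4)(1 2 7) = (0 1 6 5 2 7)(3 4)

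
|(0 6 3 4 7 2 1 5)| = 8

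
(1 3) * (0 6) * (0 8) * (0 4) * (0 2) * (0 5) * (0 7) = (0 6 8 4 2 5 7)(1 3)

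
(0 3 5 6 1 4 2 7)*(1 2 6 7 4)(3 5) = (0 5 7)(2 4 6)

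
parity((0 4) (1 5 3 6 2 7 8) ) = odd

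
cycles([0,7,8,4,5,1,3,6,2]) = (1 7 6 3 4 5)(2 8)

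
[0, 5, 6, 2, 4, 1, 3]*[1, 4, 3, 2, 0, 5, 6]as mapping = [0→1, 1→5, 2→6, 3→3, 4→0, 5→4, 6→2]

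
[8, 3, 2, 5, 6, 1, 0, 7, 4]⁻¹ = [6, 5, 2, 1, 8, 3, 4, 7, 0]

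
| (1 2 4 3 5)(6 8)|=10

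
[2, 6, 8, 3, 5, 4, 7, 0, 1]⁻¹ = [7, 8, 0, 3, 5, 4, 1, 6, 2]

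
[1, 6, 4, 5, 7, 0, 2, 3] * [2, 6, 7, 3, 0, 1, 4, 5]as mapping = [0→6, 1→4, 2→0, 3→1, 4→5, 5→2, 6→7, 7→3]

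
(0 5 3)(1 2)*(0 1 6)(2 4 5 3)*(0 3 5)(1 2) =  (0 5 1 4)(2 6 3)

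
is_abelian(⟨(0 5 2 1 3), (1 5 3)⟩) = no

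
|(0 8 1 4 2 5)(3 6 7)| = 6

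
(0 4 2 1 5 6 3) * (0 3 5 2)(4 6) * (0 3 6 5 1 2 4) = (0 5)(1 4 3 6)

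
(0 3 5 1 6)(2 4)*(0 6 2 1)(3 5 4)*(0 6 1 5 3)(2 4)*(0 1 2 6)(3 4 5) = (0 4 3 6 2 1 5)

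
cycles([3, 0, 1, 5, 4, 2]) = (0 3 5 2 1)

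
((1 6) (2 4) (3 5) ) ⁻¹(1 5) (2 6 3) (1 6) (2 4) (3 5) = (1 5 4) (3 6) 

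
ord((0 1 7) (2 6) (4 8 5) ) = 6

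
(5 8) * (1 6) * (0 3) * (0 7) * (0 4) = (0 3 7 4)(1 6)(5 8)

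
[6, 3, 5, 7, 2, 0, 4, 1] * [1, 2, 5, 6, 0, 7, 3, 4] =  [3, 6, 7, 4, 5, 1, 0, 2]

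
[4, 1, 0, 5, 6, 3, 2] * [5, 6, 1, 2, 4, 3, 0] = [4, 6, 5, 3, 0, 2, 1]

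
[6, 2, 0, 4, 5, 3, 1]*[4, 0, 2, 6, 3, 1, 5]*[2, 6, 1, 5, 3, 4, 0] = [4, 1, 3, 5, 6, 0, 2]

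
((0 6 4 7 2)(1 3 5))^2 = (0 4 2 6 7)(1 5 3)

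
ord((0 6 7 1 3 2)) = 6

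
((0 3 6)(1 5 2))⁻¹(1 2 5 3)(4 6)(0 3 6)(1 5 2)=(0 4)(1 2 6 5)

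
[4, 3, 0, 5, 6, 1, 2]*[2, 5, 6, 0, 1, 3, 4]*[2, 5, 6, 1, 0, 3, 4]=[5, 2, 6, 1, 0, 3, 4]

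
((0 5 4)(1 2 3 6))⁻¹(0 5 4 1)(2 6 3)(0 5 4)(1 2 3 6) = (0 2 5 4)(1 6 3)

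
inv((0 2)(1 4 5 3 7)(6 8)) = (0 2)(1 7 3 5 4)(6 8)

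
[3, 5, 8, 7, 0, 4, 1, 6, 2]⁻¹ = [4, 6, 8, 0, 5, 1, 7, 3, 2]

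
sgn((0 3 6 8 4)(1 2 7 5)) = -1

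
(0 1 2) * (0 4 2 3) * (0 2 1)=(1 3 2 4)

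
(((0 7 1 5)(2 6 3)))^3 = (0 5 1 7)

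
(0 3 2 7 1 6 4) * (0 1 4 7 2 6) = (0 3 6 7 4 1)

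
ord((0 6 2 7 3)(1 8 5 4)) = 20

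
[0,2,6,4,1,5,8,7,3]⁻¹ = [0,4,1,8,3,5,2,7,6]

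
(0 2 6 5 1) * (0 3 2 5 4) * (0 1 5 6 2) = (0 6 4 1 3)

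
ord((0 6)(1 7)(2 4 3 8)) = 4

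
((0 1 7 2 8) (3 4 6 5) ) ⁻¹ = (0 8 2 7 1) (3 5 6 4) 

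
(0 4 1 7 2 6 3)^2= (0 1 2 3 4 7 6)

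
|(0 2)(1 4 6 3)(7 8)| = 4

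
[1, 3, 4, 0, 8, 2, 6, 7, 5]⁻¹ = [3, 0, 5, 1, 2, 8, 6, 7, 4]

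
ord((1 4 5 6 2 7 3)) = 7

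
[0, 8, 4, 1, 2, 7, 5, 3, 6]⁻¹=[0, 3, 4, 7, 2, 6, 8, 5, 1]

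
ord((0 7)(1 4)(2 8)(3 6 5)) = 6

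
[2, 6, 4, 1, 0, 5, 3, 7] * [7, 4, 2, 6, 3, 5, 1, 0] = [2, 1, 3, 4, 7, 5, 6, 0]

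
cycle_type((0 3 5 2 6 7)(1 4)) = 2.6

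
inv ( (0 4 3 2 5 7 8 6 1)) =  (0 1 6 8 7 5 2 3 4)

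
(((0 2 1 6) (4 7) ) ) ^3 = (0 6 1 2) (4 7) 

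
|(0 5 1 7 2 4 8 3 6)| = 9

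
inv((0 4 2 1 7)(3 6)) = (0 7 1 2 4)(3 6)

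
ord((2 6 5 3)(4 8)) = 4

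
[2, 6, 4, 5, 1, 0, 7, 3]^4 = [6, 5, 7, 4, 3, 1, 0, 2]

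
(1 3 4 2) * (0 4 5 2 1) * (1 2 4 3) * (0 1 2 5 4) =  (0 3 4 5)(1 2)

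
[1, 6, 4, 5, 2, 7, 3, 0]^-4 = [6, 3, 2, 7, 4, 0, 5, 1]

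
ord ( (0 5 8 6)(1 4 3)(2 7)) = 12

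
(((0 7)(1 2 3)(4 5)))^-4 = (1 3 2)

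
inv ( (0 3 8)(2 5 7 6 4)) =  (0 8 3)(2 4 6 7 5)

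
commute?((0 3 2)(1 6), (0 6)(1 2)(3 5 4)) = no:(0 3 2)(1 6) * (0 6)(1 2)(3 5 4) = (0 5 4 3 1)(2 6), (0 6)(1 2)(3 5 4) * (0 3 2)(1 6) = (0 1)(2 6 3 5 4)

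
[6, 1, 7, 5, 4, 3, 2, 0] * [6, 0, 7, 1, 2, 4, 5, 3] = [5, 0, 3, 4, 2, 1, 7, 6]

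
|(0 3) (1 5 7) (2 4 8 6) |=12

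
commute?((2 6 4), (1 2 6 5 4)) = no:(2 6 4) * (1 2 6 5 4) = (1 2 5 4 6), (1 2 6 5 4) * (2 6 4) = (1 6 5 2 4)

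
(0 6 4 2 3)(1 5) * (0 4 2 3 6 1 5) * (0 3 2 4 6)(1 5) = (0 5 1 3 6 4 2)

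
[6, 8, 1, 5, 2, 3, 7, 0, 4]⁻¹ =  [7, 2, 4, 5, 8, 3, 0, 6, 1]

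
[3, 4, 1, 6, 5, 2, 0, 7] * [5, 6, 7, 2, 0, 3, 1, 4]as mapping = [0→2, 1→0, 2→6, 3→1, 4→3, 5→7, 6→5, 7→4]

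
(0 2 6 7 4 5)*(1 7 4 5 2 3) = (0 3 1 7 5) (2 6 4) 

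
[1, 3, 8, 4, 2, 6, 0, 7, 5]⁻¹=[6, 0, 4, 1, 3, 8, 5, 7, 2]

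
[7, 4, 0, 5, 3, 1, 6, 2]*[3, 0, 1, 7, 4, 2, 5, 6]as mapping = [0→6, 1→4, 2→3, 3→2, 4→7, 5→0, 6→5, 7→1]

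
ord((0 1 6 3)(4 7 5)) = 12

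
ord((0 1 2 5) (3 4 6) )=12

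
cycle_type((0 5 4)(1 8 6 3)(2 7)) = 2.3.4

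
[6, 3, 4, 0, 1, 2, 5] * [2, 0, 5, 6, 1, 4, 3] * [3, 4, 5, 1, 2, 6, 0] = [1, 0, 4, 5, 3, 6, 2]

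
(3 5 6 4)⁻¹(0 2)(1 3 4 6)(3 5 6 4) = (0 2)(1 5 3 4)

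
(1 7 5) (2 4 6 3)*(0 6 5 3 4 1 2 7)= (0 6 4 5 2 1) (3 7) 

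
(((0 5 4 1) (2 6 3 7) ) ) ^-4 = () 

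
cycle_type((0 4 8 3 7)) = 5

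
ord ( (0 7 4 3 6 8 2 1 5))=9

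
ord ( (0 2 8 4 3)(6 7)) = 10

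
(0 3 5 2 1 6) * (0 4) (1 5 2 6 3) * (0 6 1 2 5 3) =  (0 2 3 5 1) (4 6) 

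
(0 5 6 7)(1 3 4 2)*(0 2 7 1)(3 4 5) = (0 3 5 6 1 4 7 2)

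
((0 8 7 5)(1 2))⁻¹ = (0 5 7 8)(1 2)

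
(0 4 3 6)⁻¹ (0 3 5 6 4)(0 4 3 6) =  (0 3 4 6 5)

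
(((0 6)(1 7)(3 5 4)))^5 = (0 6)(1 7)(3 4 5)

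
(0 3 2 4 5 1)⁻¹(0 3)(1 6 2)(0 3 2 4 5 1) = (0 6 4)(2 3)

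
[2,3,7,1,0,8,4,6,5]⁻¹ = [4,3,0,1,6,8,7,2,5]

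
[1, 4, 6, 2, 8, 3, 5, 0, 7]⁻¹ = [7, 0, 3, 5, 1, 6, 2, 8, 4]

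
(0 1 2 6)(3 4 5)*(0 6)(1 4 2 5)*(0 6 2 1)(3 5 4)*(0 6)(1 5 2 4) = (0 3 5 2)(4 6)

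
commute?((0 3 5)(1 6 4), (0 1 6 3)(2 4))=no:(0 3 5)(1 6 4) * (0 1 6 3)(2 4)=(1 3 5)(2 4 6), (0 1 6 3)(2 4) * (0 3 5)(1 6 4)=(0 6 5)(1 4 2)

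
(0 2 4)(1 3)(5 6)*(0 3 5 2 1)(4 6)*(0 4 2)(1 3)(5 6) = (0 3 4 1 6)(2 5)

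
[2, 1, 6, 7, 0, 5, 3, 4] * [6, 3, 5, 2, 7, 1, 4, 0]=[5, 3, 4, 0, 6, 1, 2, 7]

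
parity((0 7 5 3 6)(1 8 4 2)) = odd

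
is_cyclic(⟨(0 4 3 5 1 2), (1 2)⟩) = no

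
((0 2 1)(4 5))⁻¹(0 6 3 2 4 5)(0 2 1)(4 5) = (1 5 4 2 6 3)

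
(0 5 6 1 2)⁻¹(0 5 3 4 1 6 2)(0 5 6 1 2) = (0 5 6 3 4 2 1)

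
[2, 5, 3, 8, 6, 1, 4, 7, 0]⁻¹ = [8, 5, 0, 2, 6, 1, 4, 7, 3]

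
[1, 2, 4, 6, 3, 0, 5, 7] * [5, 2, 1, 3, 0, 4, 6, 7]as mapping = [0→2, 1→1, 2→0, 3→6, 4→3, 5→5, 6→4, 7→7]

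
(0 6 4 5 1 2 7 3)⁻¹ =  (0 3 7 2 1 5 4 6)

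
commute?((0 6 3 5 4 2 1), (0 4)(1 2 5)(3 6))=no:(0 6 3 5 4 2 1)*(0 4)(1 2 5)(3 6)=(0 3 1 4 5), (0 4)(1 2 5)(3 6)*(0 6 3 5 4 2 1)=(0 2 4 6 5)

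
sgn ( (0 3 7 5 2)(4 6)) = -1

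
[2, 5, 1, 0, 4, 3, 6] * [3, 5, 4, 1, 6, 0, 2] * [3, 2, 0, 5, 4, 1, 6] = [4, 3, 1, 5, 6, 2, 0]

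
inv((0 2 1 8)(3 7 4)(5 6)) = (0 8 1 2)(3 4 7)(5 6)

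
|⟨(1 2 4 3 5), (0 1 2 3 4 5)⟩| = 720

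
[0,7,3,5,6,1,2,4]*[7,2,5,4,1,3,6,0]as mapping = [0→7,1→0,2→4,3→3,4→6,5→2,6→5,7→1]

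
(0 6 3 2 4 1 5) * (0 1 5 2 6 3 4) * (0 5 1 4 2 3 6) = (0 6 2 5 4 1 3)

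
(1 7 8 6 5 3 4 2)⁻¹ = (1 2 4 3 5 6 8 7)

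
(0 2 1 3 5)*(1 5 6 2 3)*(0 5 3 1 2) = (0 1 2 3 6)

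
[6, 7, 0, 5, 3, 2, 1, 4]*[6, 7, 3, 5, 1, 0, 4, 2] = [4, 2, 6, 0, 5, 3, 7, 1]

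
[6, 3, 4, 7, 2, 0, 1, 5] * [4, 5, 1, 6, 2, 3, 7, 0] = [7, 6, 2, 0, 1, 4, 5, 3]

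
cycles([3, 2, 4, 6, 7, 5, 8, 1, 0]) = (0 3 6 8)(1 2 4 7)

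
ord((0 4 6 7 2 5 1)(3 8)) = 14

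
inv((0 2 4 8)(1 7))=(0 8 4 2)(1 7)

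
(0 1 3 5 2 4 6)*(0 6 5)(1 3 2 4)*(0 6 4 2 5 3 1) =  (0 1 5 2)(3 6 4)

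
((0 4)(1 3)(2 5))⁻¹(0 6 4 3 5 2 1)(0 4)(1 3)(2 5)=(0 1 2 5 3 4 6)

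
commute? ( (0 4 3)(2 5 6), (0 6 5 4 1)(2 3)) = no: (0 4 3)(2 5 6) * (0 6 5 4 1)(2 3) = (0 1)(2 4)(3 6), (0 6 5 4 1)(2 3) * (0 4 3)(2 5 6) = (0 2)(1 4)(3 5)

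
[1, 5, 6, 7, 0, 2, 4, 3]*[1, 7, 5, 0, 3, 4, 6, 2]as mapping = [0→7, 1→4, 2→6, 3→2, 4→1, 5→5, 6→3, 7→0]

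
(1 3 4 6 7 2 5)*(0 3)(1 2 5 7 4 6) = (0 3 6 4 1)(2 7 5)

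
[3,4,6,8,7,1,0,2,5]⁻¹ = [6,5,7,0,1,8,2,4,3]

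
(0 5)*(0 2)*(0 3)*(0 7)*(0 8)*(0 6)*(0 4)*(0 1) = (0 5 2 3 7 8 6 4 1)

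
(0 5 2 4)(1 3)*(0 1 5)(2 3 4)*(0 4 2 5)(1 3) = (0 4 3)(1 2 5)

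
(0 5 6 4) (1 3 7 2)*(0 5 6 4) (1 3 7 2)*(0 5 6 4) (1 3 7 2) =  (0 4 6 5) (1 2 7 3) 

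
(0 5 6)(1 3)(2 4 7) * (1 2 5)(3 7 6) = (0 1 7 5 3 2 4 6)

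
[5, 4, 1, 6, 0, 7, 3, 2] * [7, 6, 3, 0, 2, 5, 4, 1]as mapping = [0→5, 1→2, 2→6, 3→4, 4→7, 5→1, 6→0, 7→3]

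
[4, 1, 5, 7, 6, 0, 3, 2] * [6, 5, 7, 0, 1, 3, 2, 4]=[1, 5, 3, 4, 2, 6, 0, 7]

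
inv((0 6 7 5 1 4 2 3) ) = (0 3 2 4 1 5 7 6) 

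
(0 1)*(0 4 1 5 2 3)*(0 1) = (0 5 2 3 1 4) 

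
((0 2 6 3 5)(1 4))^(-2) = (0 3 2 5 6)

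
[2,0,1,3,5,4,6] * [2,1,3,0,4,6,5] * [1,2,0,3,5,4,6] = [3,0,2,1,6,5,4]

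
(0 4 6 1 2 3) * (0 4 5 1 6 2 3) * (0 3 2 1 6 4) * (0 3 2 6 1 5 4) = (0 4 5 1 6)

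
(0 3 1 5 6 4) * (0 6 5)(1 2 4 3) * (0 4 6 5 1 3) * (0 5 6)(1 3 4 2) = (0 4 6 5 3 1 2)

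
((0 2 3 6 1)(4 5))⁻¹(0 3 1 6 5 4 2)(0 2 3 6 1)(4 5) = (0 1 4 5 3 2 6)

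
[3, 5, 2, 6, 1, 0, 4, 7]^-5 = [3, 5, 2, 6, 1, 0, 4, 7]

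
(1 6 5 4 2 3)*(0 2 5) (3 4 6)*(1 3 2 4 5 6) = (0 4 6) (1 2 5) 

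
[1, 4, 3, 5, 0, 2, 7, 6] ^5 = [4, 0, 5, 2, 1, 3, 7, 6] 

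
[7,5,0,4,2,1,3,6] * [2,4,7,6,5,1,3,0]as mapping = [0→0,1→1,2→2,3→5,4→7,5→4,6→6,7→3]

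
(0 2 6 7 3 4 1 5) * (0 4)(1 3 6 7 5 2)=(0 1 2 7 6 5 4 3)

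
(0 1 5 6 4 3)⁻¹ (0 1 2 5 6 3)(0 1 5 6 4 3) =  (0 1 5 2 6 4)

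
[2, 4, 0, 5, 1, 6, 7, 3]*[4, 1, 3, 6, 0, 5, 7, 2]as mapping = [0→3, 1→0, 2→4, 3→5, 4→1, 5→7, 6→2, 7→6]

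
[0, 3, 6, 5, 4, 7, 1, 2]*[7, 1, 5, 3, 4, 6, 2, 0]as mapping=[0→7, 1→3, 2→2, 3→6, 4→4, 5→0, 6→1, 7→5]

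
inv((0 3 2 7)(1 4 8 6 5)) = (0 7 2 3)(1 5 6 8 4)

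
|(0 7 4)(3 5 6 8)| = 12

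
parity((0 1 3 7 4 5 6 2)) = odd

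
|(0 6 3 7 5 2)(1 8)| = 6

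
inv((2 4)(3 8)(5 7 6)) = (2 4)(3 8)(5 6 7)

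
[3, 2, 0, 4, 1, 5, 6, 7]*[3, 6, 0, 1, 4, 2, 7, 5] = [1, 0, 3, 4, 6, 2, 7, 5]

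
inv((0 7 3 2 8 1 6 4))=(0 4 6 1 8 2 3 7)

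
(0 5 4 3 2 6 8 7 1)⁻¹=(0 1 7 8 6 2 3 4 5)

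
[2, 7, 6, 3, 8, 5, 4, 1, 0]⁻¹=[8, 7, 0, 3, 6, 5, 2, 1, 4]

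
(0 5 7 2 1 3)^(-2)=(0 1 7)(2 5 3)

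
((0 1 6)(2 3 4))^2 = (0 6 1)(2 4 3)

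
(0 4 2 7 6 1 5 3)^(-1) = (0 3 5 1 6 7 2 4)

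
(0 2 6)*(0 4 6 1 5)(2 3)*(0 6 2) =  (0 3)(1 5 6 4 2)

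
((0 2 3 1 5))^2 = (0 3 5 2 1)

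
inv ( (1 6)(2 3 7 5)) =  (1 6)(2 5 7 3)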